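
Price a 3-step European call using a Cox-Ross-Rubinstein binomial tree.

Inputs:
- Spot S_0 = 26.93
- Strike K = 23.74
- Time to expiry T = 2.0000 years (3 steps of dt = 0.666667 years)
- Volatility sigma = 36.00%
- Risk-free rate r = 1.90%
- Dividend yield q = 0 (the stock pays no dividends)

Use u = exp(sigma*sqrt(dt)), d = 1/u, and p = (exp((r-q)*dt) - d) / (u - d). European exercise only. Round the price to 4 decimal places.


dt = T/N = 0.666667
u = exp(sigma*sqrt(dt)) = 1.341702; d = 1/u = 0.745322
p = (exp((r-q)*dt) - d) / (u - d) = 0.448414
Discount per step: exp(-r*dt) = 0.987413
Stock lattice S(k, i) with i counting down-moves:
  k=0: S(0,0) = 26.9300
  k=1: S(1,0) = 36.1320; S(1,1) = 20.0715
  k=2: S(2,0) = 48.4784; S(2,1) = 26.9300; S(2,2) = 14.9598
  k=3: S(3,0) = 65.0436; S(3,1) = 36.1320; S(3,2) = 20.0715; S(3,3) = 11.1498
Terminal payoffs V(N, i) = max(S_T - K, 0):
  V(3,0) = 41.303561; V(3,1) = 12.392028; V(3,2) = 0.000000; V(3,3) = 0.000000
Backward induction: V(k, i) = exp(-r*dt) * [p * V(k+1, i) + (1-p) * V(k+1, i+1)].
  V(2,0) = exp(-r*dt) * [p*41.303561 + (1-p)*12.392028] = 25.037215
  V(2,1) = exp(-r*dt) * [p*12.392028 + (1-p)*0.000000] = 5.486820
  V(2,2) = exp(-r*dt) * [p*0.000000 + (1-p)*0.000000] = 0.000000
  V(1,0) = exp(-r*dt) * [p*25.037215 + (1-p)*5.486820] = 14.074090
  V(1,1) = exp(-r*dt) * [p*5.486820 + (1-p)*0.000000] = 2.429400
  V(0,0) = exp(-r*dt) * [p*14.074090 + (1-p)*2.429400] = 7.554742

Answer: Price = V(0,0) = 7.5547


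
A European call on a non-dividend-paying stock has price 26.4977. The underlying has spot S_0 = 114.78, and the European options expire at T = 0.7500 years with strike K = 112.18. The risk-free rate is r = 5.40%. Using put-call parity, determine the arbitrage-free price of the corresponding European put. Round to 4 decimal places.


Answer: Put price = 19.4452

Derivation:
Put-call parity: C - P = S_0 * exp(-qT) - K * exp(-rT).
S_0 * exp(-qT) = 114.7800 * 1.00000000 = 114.78000000
K * exp(-rT) = 112.1800 * 0.96030916 = 107.72748207
P = C - S*exp(-qT) + K*exp(-rT)
P = 26.4977 - 114.78000000 + 107.72748207 = 19.4452


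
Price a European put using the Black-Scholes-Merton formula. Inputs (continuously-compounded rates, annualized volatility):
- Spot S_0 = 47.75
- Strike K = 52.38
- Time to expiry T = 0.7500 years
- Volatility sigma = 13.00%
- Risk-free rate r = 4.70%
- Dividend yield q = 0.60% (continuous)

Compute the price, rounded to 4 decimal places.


Answer: Price = 4.0401

Derivation:
d1 = (ln(S/K) + (r - q + 0.5*sigma^2) * T) / (sigma * sqrt(T)) = -0.49259767
d2 = d1 - sigma * sqrt(T) = -0.60518097
exp(-rT) = 0.96536405; exp(-qT) = 0.99551011
P = K * exp(-rT) * N(-d2) - S_0 * exp(-qT) * N(-d1)
N(-d1) = 0.68885155; N(-d2) = 0.72747062
P = 52.3800 * 0.96536405 * 0.72747062 - 47.7500 * 0.99551011 * 0.68885155 = 4.0401


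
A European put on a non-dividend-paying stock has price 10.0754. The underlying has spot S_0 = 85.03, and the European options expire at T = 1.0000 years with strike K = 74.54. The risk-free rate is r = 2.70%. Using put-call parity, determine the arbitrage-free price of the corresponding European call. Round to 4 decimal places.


Put-call parity: C - P = S_0 * exp(-qT) - K * exp(-rT).
S_0 * exp(-qT) = 85.0300 * 1.00000000 = 85.03000000
K * exp(-rT) = 74.5400 * 0.97336124 = 72.55434694
C = P + S*exp(-qT) - K*exp(-rT)
C = 10.0754 + 85.03000000 - 72.55434694 = 22.5511

Answer: Call price = 22.5511


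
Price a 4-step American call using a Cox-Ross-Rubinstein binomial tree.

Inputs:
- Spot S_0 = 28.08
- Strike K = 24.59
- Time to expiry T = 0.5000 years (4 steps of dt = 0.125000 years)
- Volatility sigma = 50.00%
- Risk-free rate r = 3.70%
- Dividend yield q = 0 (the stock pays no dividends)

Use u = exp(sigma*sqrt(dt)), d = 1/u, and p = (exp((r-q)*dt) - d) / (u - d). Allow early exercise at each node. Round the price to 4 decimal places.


Answer: Price = V(0,0) = 6.1232

Derivation:
dt = T/N = 0.125000
u = exp(sigma*sqrt(dt)) = 1.193365; d = 1/u = 0.837967
p = (exp((r-q)*dt) - d) / (u - d) = 0.468964
Discount per step: exp(-r*dt) = 0.995386
Stock lattice S(k, i) with i counting down-moves:
  k=0: S(0,0) = 28.0800
  k=1: S(1,0) = 33.5097; S(1,1) = 23.5301
  k=2: S(2,0) = 39.9893; S(2,1) = 28.0800; S(2,2) = 19.7175
  k=3: S(3,0) = 47.7218; S(3,1) = 33.5097; S(3,2) = 23.5301; S(3,3) = 16.5226
  k=4: S(4,0) = 56.9495; S(4,1) = 39.9893; S(4,2) = 28.0800; S(4,3) = 19.7175; S(4,4) = 13.8454
Terminal payoffs V(N, i) = max(S_T - K, 0):
  V(4,0) = 32.359469; V(4,1) = 15.399262; V(4,2) = 3.490000; V(4,3) = 0.000000; V(4,4) = 0.000000
Backward induction: V(k, i) = exp(-r*dt) * [p * V(k+1, i) + (1-p) * V(k+1, i+1)]; then take max(V_cont, immediate exercise) for American.
  V(3,0) = exp(-r*dt) * [p*32.359469 + (1-p)*15.399262] = 23.245235; exercise = 23.131769; V(3,0) = max -> 23.245235
  V(3,1) = exp(-r*dt) * [p*15.399262 + (1-p)*3.490000] = 9.033144; exercise = 8.919677; V(3,1) = max -> 9.033144
  V(3,2) = exp(-r*dt) * [p*3.490000 + (1-p)*0.000000] = 1.629133; exercise = 0.000000; V(3,2) = max -> 1.629133
  V(3,3) = exp(-r*dt) * [p*0.000000 + (1-p)*0.000000] = 0.000000; exercise = 0.000000; V(3,3) = max -> 0.000000
  V(2,0) = exp(-r*dt) * [p*23.245235 + (1-p)*9.033144] = 15.625671; exercise = 15.399262; V(2,0) = max -> 15.625671
  V(2,1) = exp(-r*dt) * [p*9.033144 + (1-p)*1.629133] = 5.077810; exercise = 3.490000; V(2,1) = max -> 5.077810
  V(2,2) = exp(-r*dt) * [p*1.629133 + (1-p)*0.000000] = 0.760480; exercise = 0.000000; V(2,2) = max -> 0.760480
  V(1,0) = exp(-r*dt) * [p*15.625671 + (1-p)*5.077810] = 9.978125; exercise = 8.919677; V(1,0) = max -> 9.978125
  V(1,1) = exp(-r*dt) * [p*5.077810 + (1-p)*0.760480] = 2.772302; exercise = 0.000000; V(1,1) = max -> 2.772302
  V(0,0) = exp(-r*dt) * [p*9.978125 + (1-p)*2.772302] = 6.123190; exercise = 3.490000; V(0,0) = max -> 6.123190


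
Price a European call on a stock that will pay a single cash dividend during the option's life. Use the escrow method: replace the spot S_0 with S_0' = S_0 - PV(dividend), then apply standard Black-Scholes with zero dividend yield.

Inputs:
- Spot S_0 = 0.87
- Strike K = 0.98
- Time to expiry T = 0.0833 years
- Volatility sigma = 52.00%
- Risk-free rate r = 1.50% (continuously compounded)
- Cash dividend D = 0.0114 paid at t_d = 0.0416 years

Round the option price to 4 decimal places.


PV(D) = D * exp(-r * t_d) = 0.0114 * 0.99937619 = 0.01139289
S_0' = S_0 - PV(D) = 0.8700 - 0.01139289 = 0.85860711
d1 = (ln(S_0'/K) + (r + sigma^2/2)*T) / (sigma*sqrt(T)) = -0.79776546
d2 = d1 - sigma*sqrt(T) = -0.94784650
exp(-rT) = 0.99875128
N(d1) = 0.21250331; N(d2) = 0.17160380
C = S_0' * N(d1) - K * exp(-rT) * N(d2) = 0.85860711 * 0.21250331 - 0.9800 * 0.99875128 * 0.17160380 = 0.0145

Answer: Price = 0.0145


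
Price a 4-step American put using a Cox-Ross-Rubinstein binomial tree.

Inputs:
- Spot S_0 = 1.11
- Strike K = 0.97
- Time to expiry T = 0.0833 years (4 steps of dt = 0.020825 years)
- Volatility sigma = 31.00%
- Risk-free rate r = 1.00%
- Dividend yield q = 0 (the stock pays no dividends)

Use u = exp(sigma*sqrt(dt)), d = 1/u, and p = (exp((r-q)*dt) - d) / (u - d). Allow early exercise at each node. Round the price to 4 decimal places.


dt = T/N = 0.020825
u = exp(sigma*sqrt(dt)) = 1.045751; d = 1/u = 0.956250
p = (exp((r-q)*dt) - d) / (u - d) = 0.491145
Discount per step: exp(-r*dt) = 0.999792
Stock lattice S(k, i) with i counting down-moves:
  k=0: S(0,0) = 1.1100
  k=1: S(1,0) = 1.1608; S(1,1) = 1.0614
  k=2: S(2,0) = 1.2139; S(2,1) = 1.1100; S(2,2) = 1.0150
  k=3: S(3,0) = 1.2694; S(3,1) = 1.1608; S(3,2) = 1.0614; S(3,3) = 0.9706
  k=4: S(4,0) = 1.3275; S(4,1) = 1.2139; S(4,2) = 1.1100; S(4,3) = 1.0150; S(4,4) = 0.9281
Terminal payoffs V(N, i) = max(K - S_T, 0):
  V(4,0) = 0.000000; V(4,1) = 0.000000; V(4,2) = 0.000000; V(4,3) = 0.000000; V(4,4) = 0.041869
Backward induction: V(k, i) = exp(-r*dt) * [p * V(k+1, i) + (1-p) * V(k+1, i+1)]; then take max(V_cont, immediate exercise) for American.
  V(3,0) = exp(-r*dt) * [p*0.000000 + (1-p)*0.000000] = 0.000000; exercise = 0.000000; V(3,0) = max -> 0.000000
  V(3,1) = exp(-r*dt) * [p*0.000000 + (1-p)*0.000000] = 0.000000; exercise = 0.000000; V(3,1) = max -> 0.000000
  V(3,2) = exp(-r*dt) * [p*0.000000 + (1-p)*0.000000] = 0.000000; exercise = 0.000000; V(3,2) = max -> 0.000000
  V(3,3) = exp(-r*dt) * [p*0.000000 + (1-p)*0.041869] = 0.021301; exercise = 0.000000; V(3,3) = max -> 0.021301
  V(2,0) = exp(-r*dt) * [p*0.000000 + (1-p)*0.000000] = 0.000000; exercise = 0.000000; V(2,0) = max -> 0.000000
  V(2,1) = exp(-r*dt) * [p*0.000000 + (1-p)*0.000000] = 0.000000; exercise = 0.000000; V(2,1) = max -> 0.000000
  V(2,2) = exp(-r*dt) * [p*0.000000 + (1-p)*0.021301] = 0.010837; exercise = 0.000000; V(2,2) = max -> 0.010837
  V(1,0) = exp(-r*dt) * [p*0.000000 + (1-p)*0.000000] = 0.000000; exercise = 0.000000; V(1,0) = max -> 0.000000
  V(1,1) = exp(-r*dt) * [p*0.000000 + (1-p)*0.010837] = 0.005513; exercise = 0.000000; V(1,1) = max -> 0.005513
  V(0,0) = exp(-r*dt) * [p*0.000000 + (1-p)*0.005513] = 0.002805; exercise = 0.000000; V(0,0) = max -> 0.002805

Answer: Price = V(0,0) = 0.0028


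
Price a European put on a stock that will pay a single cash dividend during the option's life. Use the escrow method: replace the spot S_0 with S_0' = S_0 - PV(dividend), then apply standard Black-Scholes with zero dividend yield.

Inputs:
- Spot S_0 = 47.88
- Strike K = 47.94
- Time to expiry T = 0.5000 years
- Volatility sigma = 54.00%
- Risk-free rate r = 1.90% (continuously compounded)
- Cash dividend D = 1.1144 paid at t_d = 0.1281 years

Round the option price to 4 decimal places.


Answer: Price = 7.5004

Derivation:
PV(D) = D * exp(-r * t_d) = 1.1144 * 0.99756906 = 1.11169096
S_0' = S_0 - PV(D) = 47.8800 - 1.11169096 = 46.76830904
d1 = (ln(S_0'/K) + (r + sigma^2/2)*T) / (sigma*sqrt(T)) = 0.15099502
d2 = d1 - sigma*sqrt(T) = -0.23084264
exp(-rT) = 0.99054498
N(-d1) = 0.43998982; N(-d2) = 0.59128147
P = K * exp(-rT) * N(-d2) - S_0' * N(-d1) = 47.9400 * 0.99054498 * 0.59128147 - 46.76830904 * 0.43998982 = 7.5004


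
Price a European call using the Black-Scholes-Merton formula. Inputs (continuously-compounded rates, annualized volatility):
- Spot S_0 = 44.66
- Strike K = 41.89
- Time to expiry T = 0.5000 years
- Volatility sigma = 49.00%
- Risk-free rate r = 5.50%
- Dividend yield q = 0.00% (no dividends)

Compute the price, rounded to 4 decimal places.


Answer: Price = 8.0285

Derivation:
d1 = (ln(S/K) + (r - q + 0.5*sigma^2) * T) / (sigma * sqrt(T)) = 0.43741369
d2 = d1 - sigma * sqrt(T) = 0.09093137
exp(-rT) = 0.97287468; exp(-qT) = 1.00000000
C = S_0 * exp(-qT) * N(d1) - K * exp(-rT) * N(d2)
N(d1) = 0.66909432; N(d2) = 0.53622644
C = 44.6600 * 1.00000000 * 0.66909432 - 41.8900 * 0.97287468 * 0.53622644 = 8.0285


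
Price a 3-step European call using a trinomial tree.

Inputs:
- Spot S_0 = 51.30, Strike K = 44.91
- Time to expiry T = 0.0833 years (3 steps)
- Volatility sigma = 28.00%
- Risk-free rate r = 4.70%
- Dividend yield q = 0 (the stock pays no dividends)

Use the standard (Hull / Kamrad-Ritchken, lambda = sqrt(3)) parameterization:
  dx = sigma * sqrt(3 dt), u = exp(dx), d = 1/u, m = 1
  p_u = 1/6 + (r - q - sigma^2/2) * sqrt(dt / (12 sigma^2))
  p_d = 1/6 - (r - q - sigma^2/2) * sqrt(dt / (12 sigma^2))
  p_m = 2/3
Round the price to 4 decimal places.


dt = T/N = 0.027767; dx = sigma*sqrt(3*dt) = 0.080813
u = exp(dx) = 1.084168; d = 1/u = 0.922366
p_u = 0.168007, p_m = 0.666667, p_d = 0.165327
Discount per step: exp(-r*dt) = 0.998696
Stock lattice S(k, j) with j the centered position index:
  k=0: S(0,+0) = 51.3000
  k=1: S(1,-1) = 47.3174; S(1,+0) = 51.3000; S(1,+1) = 55.6178
  k=2: S(2,-2) = 43.6440; S(2,-1) = 47.3174; S(2,+0) = 51.3000; S(2,+1) = 55.6178; S(2,+2) = 60.2991
  k=3: S(3,-3) = 40.2557; S(3,-2) = 43.6440; S(3,-1) = 47.3174; S(3,+0) = 51.3000; S(3,+1) = 55.6178; S(3,+2) = 60.2991; S(3,+3) = 65.3743
Terminal payoffs V(N, j) = max(S_T - K, 0):
  V(3,-3) = 0.000000; V(3,-2) = 0.000000; V(3,-1) = 2.407390; V(3,+0) = 6.390000; V(3,+1) = 10.707818; V(3,+2) = 15.389059; V(3,+3) = 20.464310
Backward induction: V(k, j) = exp(-r*dt) * [p_u * V(k+1, j+1) + p_m * V(k+1, j) + p_d * V(k+1, j-1)]
  V(2,-2) = exp(-r*dt) * [p_u*2.407390 + p_m*0.000000 + p_d*0.000000] = 0.403930
  V(2,-1) = exp(-r*dt) * [p_u*6.390000 + p_m*2.407390 + p_d*0.000000] = 2.674996
  V(2,+0) = exp(-r*dt) * [p_u*10.707818 + p_m*6.390000 + p_d*2.407390] = 6.448570
  V(2,+1) = exp(-r*dt) * [p_u*15.389059 + p_m*10.707818 + p_d*6.390000] = 10.766388
  V(2,+2) = exp(-r*dt) * [p_u*20.464310 + p_m*15.389059 + p_d*10.707818] = 15.447628
  V(1,-1) = exp(-r*dt) * [p_u*6.448570 + p_m*2.674996 + p_d*0.403930] = 2.929688
  V(1,+0) = exp(-r*dt) * [p_u*10.766388 + p_m*6.448570 + p_d*2.674996] = 6.541577
  V(1,+1) = exp(-r*dt) * [p_u*15.447628 + p_m*10.766388 + p_d*6.448570] = 10.824881
  V(0,+0) = exp(-r*dt) * [p_u*10.824881 + p_m*6.541577 + p_d*2.929688] = 6.655368

Answer: Price = V(0,0) = 6.6554


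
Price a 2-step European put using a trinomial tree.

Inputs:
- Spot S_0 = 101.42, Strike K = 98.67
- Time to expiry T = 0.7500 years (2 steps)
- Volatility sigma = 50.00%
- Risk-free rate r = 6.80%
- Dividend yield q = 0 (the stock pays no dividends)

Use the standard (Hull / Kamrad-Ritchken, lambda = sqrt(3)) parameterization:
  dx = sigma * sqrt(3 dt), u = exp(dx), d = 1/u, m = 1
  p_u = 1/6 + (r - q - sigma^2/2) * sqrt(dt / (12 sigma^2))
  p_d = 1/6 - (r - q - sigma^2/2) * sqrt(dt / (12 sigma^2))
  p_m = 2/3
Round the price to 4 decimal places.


Answer: Price = V(0,0) = 11.3379

Derivation:
dt = T/N = 0.375000; dx = sigma*sqrt(3*dt) = 0.530330
u = exp(dx) = 1.699493; d = 1/u = 0.588411
p_u = 0.146514, p_m = 0.666667, p_d = 0.186819
Discount per step: exp(-r*dt) = 0.974822
Stock lattice S(k, j) with j the centered position index:
  k=0: S(0,+0) = 101.4200
  k=1: S(1,-1) = 59.6766; S(1,+0) = 101.4200; S(1,+1) = 172.3626
  k=2: S(2,-2) = 35.1144; S(2,-1) = 59.6766; S(2,+0) = 101.4200; S(2,+1) = 172.3626; S(2,+2) = 292.9291
Terminal payoffs V(N, j) = max(K - S_T, 0):
  V(2,-2) = 63.555641; V(2,-1) = 38.993386; V(2,+0) = 0.000000; V(2,+1) = 0.000000; V(2,+2) = 0.000000
Backward induction: V(k, j) = exp(-r*dt) * [p_u * V(k+1, j+1) + p_m * V(k+1, j) + p_d * V(k+1, j-1)]
  V(1,-1) = exp(-r*dt) * [p_u*0.000000 + p_m*38.993386 + p_d*63.555641] = 36.915554
  V(1,+0) = exp(-r*dt) * [p_u*0.000000 + p_m*0.000000 + p_d*38.993386] = 7.101302
  V(1,+1) = exp(-r*dt) * [p_u*0.000000 + p_m*0.000000 + p_d*0.000000] = 0.000000
  V(0,+0) = exp(-r*dt) * [p_u*0.000000 + p_m*7.101302 + p_d*36.915554] = 11.337901


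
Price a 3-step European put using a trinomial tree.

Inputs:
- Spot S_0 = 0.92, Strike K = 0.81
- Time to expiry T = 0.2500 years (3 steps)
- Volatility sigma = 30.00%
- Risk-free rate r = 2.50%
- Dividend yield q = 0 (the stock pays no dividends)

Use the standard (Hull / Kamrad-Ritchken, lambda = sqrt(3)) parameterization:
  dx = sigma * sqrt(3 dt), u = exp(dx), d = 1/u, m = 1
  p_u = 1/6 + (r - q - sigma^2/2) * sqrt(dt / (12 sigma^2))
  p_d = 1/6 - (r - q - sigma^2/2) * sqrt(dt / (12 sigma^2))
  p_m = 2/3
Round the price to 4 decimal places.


Answer: Price = V(0,0) = 0.0131

Derivation:
dt = T/N = 0.083333; dx = sigma*sqrt(3*dt) = 0.150000
u = exp(dx) = 1.161834; d = 1/u = 0.860708
p_u = 0.161111, p_m = 0.666667, p_d = 0.172222
Discount per step: exp(-r*dt) = 0.997919
Stock lattice S(k, j) with j the centered position index:
  k=0: S(0,+0) = 0.9200
  k=1: S(1,-1) = 0.7919; S(1,+0) = 0.9200; S(1,+1) = 1.0689
  k=2: S(2,-2) = 0.6816; S(2,-1) = 0.7919; S(2,+0) = 0.9200; S(2,+1) = 1.0689; S(2,+2) = 1.2419
  k=3: S(3,-3) = 0.5866; S(3,-2) = 0.6816; S(3,-1) = 0.7919; S(3,+0) = 0.9200; S(3,+1) = 1.0689; S(3,+2) = 1.2419; S(3,+3) = 1.4428
Terminal payoffs V(N, j) = max(K - S_T, 0):
  V(3,-3) = 0.223382; V(3,-2) = 0.128447; V(3,-1) = 0.018149; V(3,+0) = 0.000000; V(3,+1) = 0.000000; V(3,+2) = 0.000000; V(3,+3) = 0.000000
Backward induction: V(k, j) = exp(-r*dt) * [p_u * V(k+1, j+1) + p_m * V(k+1, j) + p_d * V(k+1, j-1)]
  V(2,-2) = exp(-r*dt) * [p_u*0.018149 + p_m*0.128447 + p_d*0.223382] = 0.126762
  V(2,-1) = exp(-r*dt) * [p_u*0.000000 + p_m*0.018149 + p_d*0.128447] = 0.034149
  V(2,+0) = exp(-r*dt) * [p_u*0.000000 + p_m*0.000000 + p_d*0.018149] = 0.003119
  V(2,+1) = exp(-r*dt) * [p_u*0.000000 + p_m*0.000000 + p_d*0.000000] = 0.000000
  V(2,+2) = exp(-r*dt) * [p_u*0.000000 + p_m*0.000000 + p_d*0.000000] = 0.000000
  V(1,-1) = exp(-r*dt) * [p_u*0.003119 + p_m*0.034149 + p_d*0.126762] = 0.045006
  V(1,+0) = exp(-r*dt) * [p_u*0.000000 + p_m*0.003119 + p_d*0.034149] = 0.007944
  V(1,+1) = exp(-r*dt) * [p_u*0.000000 + p_m*0.000000 + p_d*0.003119] = 0.000536
  V(0,+0) = exp(-r*dt) * [p_u*0.000536 + p_m*0.007944 + p_d*0.045006] = 0.013106


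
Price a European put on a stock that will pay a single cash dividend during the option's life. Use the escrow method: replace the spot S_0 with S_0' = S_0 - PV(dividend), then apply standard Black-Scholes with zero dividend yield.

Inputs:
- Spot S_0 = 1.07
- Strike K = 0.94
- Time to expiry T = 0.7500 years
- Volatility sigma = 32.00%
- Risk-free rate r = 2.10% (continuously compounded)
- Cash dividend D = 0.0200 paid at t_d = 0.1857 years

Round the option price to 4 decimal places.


Answer: Price = 0.0575

Derivation:
PV(D) = D * exp(-r * t_d) = 0.0200 * 0.99610789 = 0.01992216
S_0' = S_0 - PV(D) = 1.0700 - 0.01992216 = 1.05007784
d1 = (ln(S_0'/K) + (r + sigma^2/2)*T) / (sigma*sqrt(T)) = 0.59499446
d2 = d1 - sigma*sqrt(T) = 0.31786633
exp(-rT) = 0.98437338
N(-d1) = 0.27592359; N(-d2) = 0.37529317
P = K * exp(-rT) * N(-d2) - S_0' * N(-d1) = 0.9400 * 0.98437338 * 0.37529317 - 1.05007784 * 0.27592359 = 0.0575


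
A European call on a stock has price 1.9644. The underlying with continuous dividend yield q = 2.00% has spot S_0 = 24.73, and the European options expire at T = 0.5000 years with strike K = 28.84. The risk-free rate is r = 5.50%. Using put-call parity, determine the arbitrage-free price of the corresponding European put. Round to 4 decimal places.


Answer: Put price = 5.5382

Derivation:
Put-call parity: C - P = S_0 * exp(-qT) - K * exp(-rT).
S_0 * exp(-qT) = 24.7300 * 0.99004983 = 24.48393239
K * exp(-rT) = 28.8400 * 0.97287468 = 28.05770584
P = C - S*exp(-qT) + K*exp(-rT)
P = 1.9644 - 24.48393239 + 28.05770584 = 5.5382


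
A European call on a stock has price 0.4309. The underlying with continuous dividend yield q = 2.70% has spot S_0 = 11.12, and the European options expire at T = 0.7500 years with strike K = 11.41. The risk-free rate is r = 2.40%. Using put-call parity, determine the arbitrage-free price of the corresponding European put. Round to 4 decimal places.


Put-call parity: C - P = S_0 * exp(-qT) - K * exp(-rT).
S_0 * exp(-qT) = 11.1200 * 0.97995365 = 10.89708464
K * exp(-rT) = 11.4100 * 0.98216103 = 11.20645738
P = C - S*exp(-qT) + K*exp(-rT)
P = 0.4309 - 10.89708464 + 11.20645738 = 0.7403

Answer: Put price = 0.7403


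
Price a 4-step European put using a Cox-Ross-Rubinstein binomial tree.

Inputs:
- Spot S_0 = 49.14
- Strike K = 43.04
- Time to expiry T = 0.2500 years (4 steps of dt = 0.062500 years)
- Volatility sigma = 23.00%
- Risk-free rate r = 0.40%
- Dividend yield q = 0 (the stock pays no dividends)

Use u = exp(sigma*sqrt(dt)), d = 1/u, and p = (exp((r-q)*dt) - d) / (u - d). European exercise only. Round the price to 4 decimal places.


Answer: Price = V(0,0) = 0.2748

Derivation:
dt = T/N = 0.062500
u = exp(sigma*sqrt(dt)) = 1.059185; d = 1/u = 0.944122
p = (exp((r-q)*dt) - d) / (u - d) = 0.487802
Discount per step: exp(-r*dt) = 0.999750
Stock lattice S(k, i) with i counting down-moves:
  k=0: S(0,0) = 49.1400
  k=1: S(1,0) = 52.0484; S(1,1) = 46.3941
  k=2: S(2,0) = 55.1289; S(2,1) = 49.1400; S(2,2) = 43.8017
  k=3: S(3,0) = 58.3917; S(3,1) = 52.0484; S(3,2) = 46.3941; S(3,3) = 41.3542
  k=4: S(4,0) = 61.8476; S(4,1) = 55.1289; S(4,2) = 49.1400; S(4,3) = 43.8017; S(4,4) = 39.0434
Terminal payoffs V(N, i) = max(K - S_T, 0):
  V(4,0) = 0.000000; V(4,1) = 0.000000; V(4,2) = 0.000000; V(4,3) = 0.000000; V(4,4) = 3.996619
Backward induction: V(k, i) = exp(-r*dt) * [p * V(k+1, i) + (1-p) * V(k+1, i+1)].
  V(3,0) = exp(-r*dt) * [p*0.000000 + (1-p)*0.000000] = 0.000000
  V(3,1) = exp(-r*dt) * [p*0.000000 + (1-p)*0.000000] = 0.000000
  V(3,2) = exp(-r*dt) * [p*0.000000 + (1-p)*0.000000] = 0.000000
  V(3,3) = exp(-r*dt) * [p*0.000000 + (1-p)*3.996619] = 2.046549
  V(2,0) = exp(-r*dt) * [p*0.000000 + (1-p)*0.000000] = 0.000000
  V(2,1) = exp(-r*dt) * [p*0.000000 + (1-p)*0.000000] = 0.000000
  V(2,2) = exp(-r*dt) * [p*0.000000 + (1-p)*2.046549] = 1.047976
  V(1,0) = exp(-r*dt) * [p*0.000000 + (1-p)*0.000000] = 0.000000
  V(1,1) = exp(-r*dt) * [p*0.000000 + (1-p)*1.047976] = 0.536637
  V(0,0) = exp(-r*dt) * [p*0.000000 + (1-p)*0.536637] = 0.274796


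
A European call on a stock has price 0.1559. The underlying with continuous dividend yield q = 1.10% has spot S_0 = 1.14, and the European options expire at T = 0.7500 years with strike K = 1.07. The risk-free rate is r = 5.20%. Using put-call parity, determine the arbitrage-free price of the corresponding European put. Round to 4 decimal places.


Answer: Put price = 0.0543

Derivation:
Put-call parity: C - P = S_0 * exp(-qT) - K * exp(-rT).
S_0 * exp(-qT) = 1.1400 * 0.99178394 = 1.13063369
K * exp(-rT) = 1.0700 * 0.96175071 = 1.02907326
P = C - S*exp(-qT) + K*exp(-rT)
P = 0.1559 - 1.13063369 + 1.02907326 = 0.0543


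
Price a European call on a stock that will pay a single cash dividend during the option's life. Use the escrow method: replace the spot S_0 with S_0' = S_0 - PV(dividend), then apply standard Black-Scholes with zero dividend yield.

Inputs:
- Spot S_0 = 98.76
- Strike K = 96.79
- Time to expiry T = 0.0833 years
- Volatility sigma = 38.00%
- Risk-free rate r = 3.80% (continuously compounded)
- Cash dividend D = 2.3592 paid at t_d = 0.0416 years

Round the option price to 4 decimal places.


Answer: Price = 4.1780

Derivation:
PV(D) = D * exp(-r * t_d) = 2.3592 * 0.99842045 = 2.35547352
S_0' = S_0 - PV(D) = 98.7600 - 2.35547352 = 96.40452648
d1 = (ln(S_0'/K) + (r + sigma^2/2)*T) / (sigma*sqrt(T)) = 0.04731389
d2 = d1 - sigma*sqrt(T) = -0.06236072
exp(-rT) = 0.99683960
N(d1) = 0.51886847; N(d2) = 0.47513779
C = S_0' * N(d1) - K * exp(-rT) * N(d2) = 96.40452648 * 0.51886847 - 96.7900 * 0.99683960 * 0.47513779 = 4.1780


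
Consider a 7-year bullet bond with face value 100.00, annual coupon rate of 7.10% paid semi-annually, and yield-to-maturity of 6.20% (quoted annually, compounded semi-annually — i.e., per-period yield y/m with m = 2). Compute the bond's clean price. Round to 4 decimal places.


Coupon per period c = face * coupon_rate / m = 3.550000
Periods per year m = 2; per-period yield y/m = 0.031000
Number of cashflows N = 14
Cashflows (t years, CF_t, discount factor 1/(1+y/m)^(m*t), PV):
  t = 0.5000: CF_t = 3.550000, DF = 0.969932, PV = 3.443259
  t = 1.0000: CF_t = 3.550000, DF = 0.940768, PV = 3.339727
  t = 1.5000: CF_t = 3.550000, DF = 0.912481, PV = 3.239309
  t = 2.0000: CF_t = 3.550000, DF = 0.885045, PV = 3.141910
  t = 2.5000: CF_t = 3.550000, DF = 0.858434, PV = 3.047439
  t = 3.0000: CF_t = 3.550000, DF = 0.832622, PV = 2.955809
  t = 3.5000: CF_t = 3.550000, DF = 0.807587, PV = 2.866934
  t = 4.0000: CF_t = 3.550000, DF = 0.783305, PV = 2.780731
  t = 4.5000: CF_t = 3.550000, DF = 0.759752, PV = 2.697121
  t = 5.0000: CF_t = 3.550000, DF = 0.736908, PV = 2.616024
  t = 5.5000: CF_t = 3.550000, DF = 0.714751, PV = 2.537366
  t = 6.0000: CF_t = 3.550000, DF = 0.693260, PV = 2.461072
  t = 6.5000: CF_t = 3.550000, DF = 0.672415, PV = 2.387073
  t = 7.0000: CF_t = 103.550000, DF = 0.652197, PV = 67.534982
Price P = sum_t PV_t = 105.048756

Answer: Price = 105.0488


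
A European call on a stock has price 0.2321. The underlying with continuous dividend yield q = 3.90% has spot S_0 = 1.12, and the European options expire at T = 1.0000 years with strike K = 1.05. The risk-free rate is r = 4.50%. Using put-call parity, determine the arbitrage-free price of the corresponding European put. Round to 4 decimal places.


Put-call parity: C - P = S_0 * exp(-qT) - K * exp(-rT).
S_0 * exp(-qT) = 1.1200 * 0.96175071 = 1.07716079
K * exp(-rT) = 1.0500 * 0.95599748 = 1.00379736
P = C - S*exp(-qT) + K*exp(-rT)
P = 0.2321 - 1.07716079 + 1.00379736 = 0.1587

Answer: Put price = 0.1587


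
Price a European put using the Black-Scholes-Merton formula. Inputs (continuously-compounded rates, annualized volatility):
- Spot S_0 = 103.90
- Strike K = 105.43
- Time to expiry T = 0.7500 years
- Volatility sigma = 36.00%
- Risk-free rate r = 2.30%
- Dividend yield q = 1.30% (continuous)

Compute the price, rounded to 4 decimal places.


Answer: Price = 13.1622

Derivation:
d1 = (ln(S/K) + (r - q + 0.5*sigma^2) * T) / (sigma * sqrt(T)) = 0.13305253
d2 = d1 - sigma * sqrt(T) = -0.17871662
exp(-rT) = 0.98289793; exp(-qT) = 0.99029738
P = K * exp(-rT) * N(-d2) - S_0 * exp(-qT) * N(-d1)
N(-d1) = 0.44707592; N(-d2) = 0.57091989
P = 105.4300 * 0.98289793 * 0.57091989 - 103.9000 * 0.99029738 * 0.44707592 = 13.1622


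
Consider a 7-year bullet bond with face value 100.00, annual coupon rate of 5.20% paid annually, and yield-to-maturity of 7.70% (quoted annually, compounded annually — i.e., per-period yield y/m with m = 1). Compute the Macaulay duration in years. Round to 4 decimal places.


Coupon per period c = face * coupon_rate / m = 5.200000
Periods per year m = 1; per-period yield y/m = 0.077000
Number of cashflows N = 7
Cashflows (t years, CF_t, discount factor 1/(1+y/m)^(m*t), PV):
  t = 1.0000: CF_t = 5.200000, DF = 0.928505, PV = 4.828227
  t = 2.0000: CF_t = 5.200000, DF = 0.862122, PV = 4.483033
  t = 3.0000: CF_t = 5.200000, DF = 0.800484, PV = 4.162519
  t = 4.0000: CF_t = 5.200000, DF = 0.743254, PV = 3.864920
  t = 5.0000: CF_t = 5.200000, DF = 0.690115, PV = 3.588598
  t = 6.0000: CF_t = 5.200000, DF = 0.640775, PV = 3.332032
  t = 7.0000: CF_t = 105.200000, DF = 0.594963, PV = 62.590125
Price P = sum_t PV_t = 86.849453
Macaulay numerator sum_t t * PV_t:
  t * PV_t at t = 1.0000: 4.828227
  t * PV_t at t = 2.0000: 8.966066
  t * PV_t at t = 3.0000: 12.487557
  t * PV_t at t = 4.0000: 15.459681
  t * PV_t at t = 5.0000: 17.942991
  t * PV_t at t = 6.0000: 19.992190
  t * PV_t at t = 7.0000: 438.130873
Macaulay duration D = (sum_t t * PV_t) / P = 517.807584 / 86.849453 = 5.962128

Answer: Macaulay duration = 5.9621 years


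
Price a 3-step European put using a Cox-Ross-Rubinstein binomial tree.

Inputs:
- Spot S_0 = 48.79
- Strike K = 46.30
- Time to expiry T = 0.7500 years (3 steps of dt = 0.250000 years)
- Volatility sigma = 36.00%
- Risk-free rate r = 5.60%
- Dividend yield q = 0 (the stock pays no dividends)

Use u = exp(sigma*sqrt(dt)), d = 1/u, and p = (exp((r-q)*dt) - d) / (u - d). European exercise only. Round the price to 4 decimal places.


Answer: Price = V(0,0) = 4.2367

Derivation:
dt = T/N = 0.250000
u = exp(sigma*sqrt(dt)) = 1.197217; d = 1/u = 0.835270
p = (exp((r-q)*dt) - d) / (u - d) = 0.494073
Discount per step: exp(-r*dt) = 0.986098
Stock lattice S(k, i) with i counting down-moves:
  k=0: S(0,0) = 48.7900
  k=1: S(1,0) = 58.4122; S(1,1) = 40.7528
  k=2: S(2,0) = 69.9321; S(2,1) = 48.7900; S(2,2) = 34.0396
  k=3: S(3,0) = 83.7240; S(3,1) = 58.4122; S(3,2) = 40.7528; S(3,3) = 28.4323
Terminal payoffs V(N, i) = max(K - S_T, 0):
  V(3,0) = 0.000000; V(3,1) = 0.000000; V(3,2) = 5.547166; V(3,3) = 17.867713
Backward induction: V(k, i) = exp(-r*dt) * [p * V(k+1, i) + (1-p) * V(k+1, i+1)].
  V(2,0) = exp(-r*dt) * [p*0.000000 + (1-p)*0.000000] = 0.000000
  V(2,1) = exp(-r*dt) * [p*0.000000 + (1-p)*5.547166] = 2.767446
  V(2,2) = exp(-r*dt) * [p*5.547166 + (1-p)*17.867713] = 11.616688
  V(1,0) = exp(-r*dt) * [p*0.000000 + (1-p)*2.767446] = 1.380661
  V(1,1) = exp(-r*dt) * [p*2.767446 + (1-p)*11.616688] = 7.143801
  V(0,0) = exp(-r*dt) * [p*1.380661 + (1-p)*7.143801] = 4.236660


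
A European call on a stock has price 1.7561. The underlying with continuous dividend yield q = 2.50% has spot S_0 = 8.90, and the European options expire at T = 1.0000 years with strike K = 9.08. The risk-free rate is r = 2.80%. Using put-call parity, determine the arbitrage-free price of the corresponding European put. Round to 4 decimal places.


Answer: Put price = 1.9051

Derivation:
Put-call parity: C - P = S_0 * exp(-qT) - K * exp(-rT).
S_0 * exp(-qT) = 8.9000 * 0.97530991 = 8.68025822
K * exp(-rT) = 9.0800 * 0.97238837 = 8.82928637
P = C - S*exp(-qT) + K*exp(-rT)
P = 1.7561 - 8.68025822 + 8.82928637 = 1.9051


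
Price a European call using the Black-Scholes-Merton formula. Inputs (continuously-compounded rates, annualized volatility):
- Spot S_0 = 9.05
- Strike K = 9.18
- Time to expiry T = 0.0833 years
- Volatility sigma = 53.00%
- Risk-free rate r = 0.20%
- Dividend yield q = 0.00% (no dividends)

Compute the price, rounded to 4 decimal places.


d1 = (ln(S/K) + (r - q + 0.5*sigma^2) * T) / (sigma * sqrt(T)) = -0.01566585
d2 = d1 - sigma * sqrt(T) = -0.16863307
exp(-rT) = 0.99983341; exp(-qT) = 1.00000000
C = S_0 * exp(-qT) * N(d1) - K * exp(-rT) * N(d2)
N(d1) = 0.49375048; N(d2) = 0.43304263
C = 9.0500 * 1.00000000 * 0.49375048 - 9.1800 * 0.99983341 * 0.43304263 = 0.4938

Answer: Price = 0.4938


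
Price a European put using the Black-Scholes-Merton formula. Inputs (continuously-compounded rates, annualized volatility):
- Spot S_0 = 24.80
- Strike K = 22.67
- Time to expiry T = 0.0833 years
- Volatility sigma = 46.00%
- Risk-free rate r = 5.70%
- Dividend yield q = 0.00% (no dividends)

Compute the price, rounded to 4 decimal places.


d1 = (ln(S/K) + (r - q + 0.5*sigma^2) * T) / (sigma * sqrt(T)) = 0.77854259
d2 = d1 - sigma * sqrt(T) = 0.64577858
exp(-rT) = 0.99526315; exp(-qT) = 1.00000000
P = K * exp(-rT) * N(-d2) - S_0 * exp(-qT) * N(-d1)
N(-d1) = 0.21812461; N(-d2) = 0.25921138
P = 22.6700 * 0.99526315 * 0.25921138 - 24.8000 * 1.00000000 * 0.21812461 = 0.4390

Answer: Price = 0.4390


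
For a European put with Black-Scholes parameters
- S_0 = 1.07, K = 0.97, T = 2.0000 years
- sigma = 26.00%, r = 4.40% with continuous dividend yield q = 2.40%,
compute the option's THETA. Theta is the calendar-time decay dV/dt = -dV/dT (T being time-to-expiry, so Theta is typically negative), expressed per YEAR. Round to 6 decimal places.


d1 = 0.5594788114; d2 = 0.1917832852
phi(d1) = 0.3411452964; exp(-qT) = 0.9531337871; exp(-rT) = 0.9157608767
Theta = -S*exp(-qT)*phi(d1)*sigma/(2*sqrt(T)) + r*K*exp(-rT)*N(-d2) - q*S*exp(-qT)*N(-d1)
N(-d1) = 0.2879174940; N(-d2) = 0.4239559822; sqrt(T) = 1.4142135624
Term 1 = -1.0700 * 0.9531337871 * 0.3411452964 * 0.2600 / (2 * 1.4142135624) = -0.0319819828
Term 2 = 0.0440 * 0.9700 * 0.9157608767 * 0.4239559822 = 0.0165701814
Term 3 = -0.0240 * 1.0700 * 0.9531337871 * 0.2879174940 = -0.0070472055
Theta = -0.0319819828 + (0.0165701814) + (-0.0070472055) = -0.022459

Answer: Theta = -0.022459


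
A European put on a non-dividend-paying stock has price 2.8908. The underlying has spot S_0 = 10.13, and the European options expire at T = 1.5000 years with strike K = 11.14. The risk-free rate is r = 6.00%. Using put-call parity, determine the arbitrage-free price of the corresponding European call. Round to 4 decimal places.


Put-call parity: C - P = S_0 * exp(-qT) - K * exp(-rT).
S_0 * exp(-qT) = 10.1300 * 1.00000000 = 10.13000000
K * exp(-rT) = 11.1400 * 0.91393119 = 10.18119340
C = P + S*exp(-qT) - K*exp(-rT)
C = 2.8908 + 10.13000000 - 10.18119340 = 2.8396

Answer: Call price = 2.8396


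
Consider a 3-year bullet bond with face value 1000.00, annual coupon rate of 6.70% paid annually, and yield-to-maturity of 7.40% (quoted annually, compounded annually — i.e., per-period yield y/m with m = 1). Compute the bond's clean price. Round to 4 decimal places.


Answer: Price = 981.7632

Derivation:
Coupon per period c = face * coupon_rate / m = 67.000000
Periods per year m = 1; per-period yield y/m = 0.074000
Number of cashflows N = 3
Cashflows (t years, CF_t, discount factor 1/(1+y/m)^(m*t), PV):
  t = 1.0000: CF_t = 67.000000, DF = 0.931099, PV = 62.383613
  t = 2.0000: CF_t = 67.000000, DF = 0.866945, PV = 58.085300
  t = 3.0000: CF_t = 1067.000000, DF = 0.807211, PV = 861.294304
Price P = sum_t PV_t = 981.763218


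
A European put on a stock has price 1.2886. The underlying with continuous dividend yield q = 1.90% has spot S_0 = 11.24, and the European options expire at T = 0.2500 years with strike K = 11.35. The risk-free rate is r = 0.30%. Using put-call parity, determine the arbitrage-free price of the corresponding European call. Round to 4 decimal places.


Answer: Call price = 1.1338

Derivation:
Put-call parity: C - P = S_0 * exp(-qT) - K * exp(-rT).
S_0 * exp(-qT) = 11.2400 * 0.99526126 = 11.18673660
K * exp(-rT) = 11.3500 * 0.99925028 = 11.34149069
C = P + S*exp(-qT) - K*exp(-rT)
C = 1.2886 + 11.18673660 - 11.34149069 = 1.1338


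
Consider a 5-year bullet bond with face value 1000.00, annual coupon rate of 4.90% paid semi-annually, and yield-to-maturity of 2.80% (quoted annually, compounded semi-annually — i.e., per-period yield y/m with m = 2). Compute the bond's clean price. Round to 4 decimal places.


Answer: Price = 1097.3479

Derivation:
Coupon per period c = face * coupon_rate / m = 24.500000
Periods per year m = 2; per-period yield y/m = 0.014000
Number of cashflows N = 10
Cashflows (t years, CF_t, discount factor 1/(1+y/m)^(m*t), PV):
  t = 0.5000: CF_t = 24.500000, DF = 0.986193, PV = 24.161736
  t = 1.0000: CF_t = 24.500000, DF = 0.972577, PV = 23.828142
  t = 1.5000: CF_t = 24.500000, DF = 0.959149, PV = 23.499154
  t = 2.0000: CF_t = 24.500000, DF = 0.945906, PV = 23.174708
  t = 2.5000: CF_t = 24.500000, DF = 0.932847, PV = 22.854741
  t = 3.0000: CF_t = 24.500000, DF = 0.919967, PV = 22.539193
  t = 3.5000: CF_t = 24.500000, DF = 0.907265, PV = 22.228001
  t = 4.0000: CF_t = 24.500000, DF = 0.894739, PV = 21.921105
  t = 4.5000: CF_t = 24.500000, DF = 0.882386, PV = 21.618447
  t = 5.0000: CF_t = 1024.500000, DF = 0.870203, PV = 891.522715
Price P = sum_t PV_t = 1097.347940


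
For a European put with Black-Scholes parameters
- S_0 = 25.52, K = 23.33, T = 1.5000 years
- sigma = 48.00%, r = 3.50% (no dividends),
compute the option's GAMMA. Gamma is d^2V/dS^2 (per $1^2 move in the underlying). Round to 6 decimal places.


Answer: Gamma = 0.023035

Derivation:
d1 = 0.5358639375; d2 = -0.0520136007
phi(d1) = 0.3455860481; exp(-qT) = 1.0000000000; exp(-rT) = 0.9488543211
Gamma = exp(-qT) * phi(d1) / (S * sigma * sqrt(T)) = 1.0000000000 * 0.3455860481 / (25.5200 * 0.4800 * 1.2247448714) = 0.023035


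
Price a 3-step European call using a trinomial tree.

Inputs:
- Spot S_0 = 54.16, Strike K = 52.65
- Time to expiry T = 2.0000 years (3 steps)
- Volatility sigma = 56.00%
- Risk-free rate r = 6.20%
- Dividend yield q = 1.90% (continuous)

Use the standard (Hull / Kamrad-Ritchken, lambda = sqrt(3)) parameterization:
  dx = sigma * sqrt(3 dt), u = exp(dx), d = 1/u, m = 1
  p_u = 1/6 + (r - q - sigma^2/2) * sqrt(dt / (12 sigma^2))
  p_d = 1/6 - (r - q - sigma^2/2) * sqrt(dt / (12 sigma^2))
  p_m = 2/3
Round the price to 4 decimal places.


Answer: Price = V(0,0) = 16.4807

Derivation:
dt = T/N = 0.666667; dx = sigma*sqrt(3*dt) = 0.791960
u = exp(dx) = 2.207718; d = 1/u = 0.452956
p_u = 0.118769, p_m = 0.666667, p_d = 0.214565
Discount per step: exp(-r*dt) = 0.959509
Stock lattice S(k, j) with j the centered position index:
  k=0: S(0,+0) = 54.1600
  k=1: S(1,-1) = 24.5321; S(1,+0) = 54.1600; S(1,+1) = 119.5700
  k=2: S(2,-2) = 11.1120; S(2,-1) = 24.5321; S(2,+0) = 54.1600; S(2,+1) = 119.5700; S(2,+2) = 263.9770
  k=3: S(3,-3) = 5.0332; S(3,-2) = 11.1120; S(3,-1) = 24.5321; S(3,+0) = 54.1600; S(3,+1) = 119.5700; S(3,+2) = 263.9770; S(3,+3) = 582.7868
Terminal payoffs V(N, j) = max(S_T - K, 0):
  V(3,-3) = 0.000000; V(3,-2) = 0.000000; V(3,-1) = 0.000000; V(3,+0) = 1.510000; V(3,+1) = 66.920030; V(3,+2) = 211.326958; V(3,+3) = 530.136793
Backward induction: V(k, j) = exp(-r*dt) * [p_u * V(k+1, j+1) + p_m * V(k+1, j) + p_d * V(k+1, j-1)]
  V(2,-2) = exp(-r*dt) * [p_u*0.000000 + p_m*0.000000 + p_d*0.000000] = 0.000000
  V(2,-1) = exp(-r*dt) * [p_u*1.510000 + p_m*0.000000 + p_d*0.000000] = 0.172079
  V(2,+0) = exp(-r*dt) * [p_u*66.920030 + p_m*1.510000 + p_d*0.000000] = 8.592084
  V(2,+1) = exp(-r*dt) * [p_u*211.326958 + p_m*66.920030 + p_d*1.510000] = 67.200528
  V(2,+2) = exp(-r*dt) * [p_u*530.136793 + p_m*211.326958 + p_d*66.920030] = 209.371558
  V(1,-1) = exp(-r*dt) * [p_u*8.592084 + p_m*0.172079 + p_d*0.000000] = 1.089224
  V(1,+0) = exp(-r*dt) * [p_u*67.200528 + p_m*8.592084 + p_d*0.172079] = 13.189693
  V(1,+1) = exp(-r*dt) * [p_u*209.371558 + p_m*67.200528 + p_d*8.592084] = 68.615155
  V(0,+0) = exp(-r*dt) * [p_u*68.615155 + p_m*13.189693 + p_d*1.089224] = 16.480688


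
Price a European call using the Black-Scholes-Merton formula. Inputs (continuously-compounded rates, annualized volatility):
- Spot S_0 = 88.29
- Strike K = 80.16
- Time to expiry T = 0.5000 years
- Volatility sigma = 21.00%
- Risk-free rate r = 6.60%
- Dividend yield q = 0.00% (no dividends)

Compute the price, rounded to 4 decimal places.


Answer: Price = 12.0268

Derivation:
d1 = (ln(S/K) + (r - q + 0.5*sigma^2) * T) / (sigma * sqrt(T)) = 0.94703292
d2 = d1 - sigma * sqrt(T) = 0.79854049
exp(-rT) = 0.96753856; exp(-qT) = 1.00000000
C = S_0 * exp(-qT) * N(d1) - K * exp(-rT) * N(d2)
N(d1) = 0.82818900; N(d2) = 0.78772155
C = 88.2900 * 1.00000000 * 0.82818900 - 80.1600 * 0.96753856 * 0.78772155 = 12.0268


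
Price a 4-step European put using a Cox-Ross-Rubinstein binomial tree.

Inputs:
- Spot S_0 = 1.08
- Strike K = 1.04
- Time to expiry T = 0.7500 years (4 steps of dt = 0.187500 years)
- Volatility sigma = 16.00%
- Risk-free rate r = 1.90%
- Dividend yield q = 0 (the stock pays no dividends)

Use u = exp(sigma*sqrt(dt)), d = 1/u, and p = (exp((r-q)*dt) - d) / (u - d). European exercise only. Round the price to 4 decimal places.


dt = T/N = 0.187500
u = exp(sigma*sqrt(dt)) = 1.071738; d = 1/u = 0.933063
p = (exp((r-q)*dt) - d) / (u - d) = 0.508422
Discount per step: exp(-r*dt) = 0.996444
Stock lattice S(k, i) with i counting down-moves:
  k=0: S(0,0) = 1.0800
  k=1: S(1,0) = 1.1575; S(1,1) = 1.0077
  k=2: S(2,0) = 1.2405; S(2,1) = 1.0800; S(2,2) = 0.9403
  k=3: S(3,0) = 1.3295; S(3,1) = 1.1575; S(3,2) = 1.0077; S(3,3) = 0.8773
  k=4: S(4,0) = 1.4249; S(4,1) = 1.2405; S(4,2) = 1.0800; S(4,3) = 0.9403; S(4,4) = 0.8186
Terminal payoffs V(N, i) = max(K - S_T, 0):
  V(4,0) = 0.000000; V(4,1) = 0.000000; V(4,2) = 0.000000; V(4,3) = 0.099744; V(4,4) = 0.221406
Backward induction: V(k, i) = exp(-r*dt) * [p * V(k+1, i) + (1-p) * V(k+1, i+1)].
  V(3,0) = exp(-r*dt) * [p*0.000000 + (1-p)*0.000000] = 0.000000
  V(3,1) = exp(-r*dt) * [p*0.000000 + (1-p)*0.000000] = 0.000000
  V(3,2) = exp(-r*dt) * [p*0.000000 + (1-p)*0.099744] = 0.048858
  V(3,3) = exp(-r*dt) * [p*0.099744 + (1-p)*0.221406] = 0.158983
  V(2,0) = exp(-r*dt) * [p*0.000000 + (1-p)*0.000000] = 0.000000
  V(2,1) = exp(-r*dt) * [p*0.000000 + (1-p)*0.048858] = 0.023932
  V(2,2) = exp(-r*dt) * [p*0.048858 + (1-p)*0.158983] = 0.102627
  V(1,0) = exp(-r*dt) * [p*0.000000 + (1-p)*0.023932] = 0.011723
  V(1,1) = exp(-r*dt) * [p*0.023932 + (1-p)*0.102627] = 0.062394
  V(0,0) = exp(-r*dt) * [p*0.011723 + (1-p)*0.062394] = 0.036501

Answer: Price = V(0,0) = 0.0365


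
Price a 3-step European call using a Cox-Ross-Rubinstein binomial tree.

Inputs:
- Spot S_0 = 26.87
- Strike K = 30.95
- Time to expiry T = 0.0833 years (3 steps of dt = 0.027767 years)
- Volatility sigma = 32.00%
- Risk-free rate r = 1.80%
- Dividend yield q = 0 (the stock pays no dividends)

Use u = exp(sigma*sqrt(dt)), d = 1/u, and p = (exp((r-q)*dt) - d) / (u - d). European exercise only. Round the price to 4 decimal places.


Answer: Price = V(0,0) = 0.0688

Derivation:
dt = T/N = 0.027767
u = exp(sigma*sqrt(dt)) = 1.054770; d = 1/u = 0.948074
p = (exp((r-q)*dt) - d) / (u - d) = 0.491358
Discount per step: exp(-r*dt) = 0.999500
Stock lattice S(k, i) with i counting down-moves:
  k=0: S(0,0) = 26.8700
  k=1: S(1,0) = 28.3417; S(1,1) = 25.4747
  k=2: S(2,0) = 29.8939; S(2,1) = 26.8700; S(2,2) = 24.1519
  k=3: S(3,0) = 31.5312; S(3,1) = 28.3417; S(3,2) = 25.4747; S(3,3) = 22.8978
Terminal payoffs V(N, i) = max(S_T - K, 0):
  V(3,0) = 0.581228; V(3,1) = 0.000000; V(3,2) = 0.000000; V(3,3) = 0.000000
Backward induction: V(k, i) = exp(-r*dt) * [p * V(k+1, i) + (1-p) * V(k+1, i+1)].
  V(2,0) = exp(-r*dt) * [p*0.581228 + (1-p)*0.000000] = 0.285448
  V(2,1) = exp(-r*dt) * [p*0.000000 + (1-p)*0.000000] = 0.000000
  V(2,2) = exp(-r*dt) * [p*0.000000 + (1-p)*0.000000] = 0.000000
  V(1,0) = exp(-r*dt) * [p*0.285448 + (1-p)*0.000000] = 0.140187
  V(1,1) = exp(-r*dt) * [p*0.000000 + (1-p)*0.000000] = 0.000000
  V(0,0) = exp(-r*dt) * [p*0.140187 + (1-p)*0.000000] = 0.068848
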